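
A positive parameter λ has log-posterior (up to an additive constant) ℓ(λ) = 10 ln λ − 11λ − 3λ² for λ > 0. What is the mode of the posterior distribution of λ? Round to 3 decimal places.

ℓ'(λ) = 10/λ − 11 − 6λ. Setting this to zero and multiplying by λ: 6λ² + 11λ − 10 = 0.
λ = (−11 + √(11² + 4·6·10)) / (2·6) = (−11 + √361) / 12 = (−11 + 19)/12 = 2/3.
ℓ''(λ) = −10/λ² − 6 < 0, confirming a maximum.

λ̂_MAP = 0.667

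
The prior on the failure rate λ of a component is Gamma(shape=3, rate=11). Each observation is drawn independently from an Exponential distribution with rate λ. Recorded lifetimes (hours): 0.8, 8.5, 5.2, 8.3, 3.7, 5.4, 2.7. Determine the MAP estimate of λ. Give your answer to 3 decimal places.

The Exponential(rate=λ) likelihood is ∝ λ^n e^(−λΣtᵢ). Here n = 7 and Σtᵢ = 0.8 + 8.5 + 5.2 + 8.3 + 3.7 + 5.4 + 2.7 = 34.6.
Posterior ∝ λ^2e^(−11λ) · λ^7e^(−34.6λ) = λ^9e^(−45.6λ), i.e. Gamma(10, 45.6).
Mode = (a−1)/b = 9/45.6 ≈ 0.197.

λ̂_MAP = 0.197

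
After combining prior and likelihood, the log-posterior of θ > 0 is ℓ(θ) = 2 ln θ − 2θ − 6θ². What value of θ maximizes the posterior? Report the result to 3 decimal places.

ℓ'(θ) = 2/θ − 2 − 12θ. Setting this to zero and multiplying by θ: 12θ² + 2θ − 2 = 0.
θ = (−2 + √(2² + 4·12·2)) / (2·12) = (−2 + √100) / 24 = (−2 + 10)/24 = 1/3.
ℓ''(θ) = −2/θ² − 12 < 0, confirming a maximum.

θ̂_MAP = 0.333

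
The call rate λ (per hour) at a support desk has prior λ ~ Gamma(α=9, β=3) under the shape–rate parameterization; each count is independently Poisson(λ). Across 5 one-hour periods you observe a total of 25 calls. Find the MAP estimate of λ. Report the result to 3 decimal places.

Σxᵢ = 25, n = 5.
Posterior ∝ λ^8e^(−3λ) · λ^25e^(−5λ) = λ^33e^(−8λ), i.e. Gamma(shape=34, rate=8).
The mode of a Gamma(a, b) with a ≥ 1 (shape–rate) is (a−1)/b = 33/8 ≈ 4.125.

λ̂_MAP = 4.125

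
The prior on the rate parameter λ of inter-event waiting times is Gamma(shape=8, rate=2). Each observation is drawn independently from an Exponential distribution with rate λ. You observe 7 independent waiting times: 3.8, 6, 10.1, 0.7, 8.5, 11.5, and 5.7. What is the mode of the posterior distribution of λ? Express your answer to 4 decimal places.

λ̂_MAP = 0.2899

The Exponential(rate=λ) likelihood is ∝ λ^n e^(−λΣtᵢ). Here n = 7 and Σtᵢ = 3.8 + 6 + 10.1 + 0.7 + 8.5 + 11.5 + 5.7 = 46.3.
Posterior ∝ λ^7e^(−2λ) · λ^7e^(−46.3λ) = λ^14e^(−48.3λ), i.e. Gamma(15, 48.3).
Mode = (a−1)/b = 14/48.3 ≈ 0.2899.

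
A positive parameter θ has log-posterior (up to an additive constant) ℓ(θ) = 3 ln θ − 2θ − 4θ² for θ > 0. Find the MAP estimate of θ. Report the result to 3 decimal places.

ℓ'(θ) = 3/θ − 2 − 8θ. Setting this to zero and multiplying by θ: 8θ² + 2θ − 3 = 0.
θ = (−2 + √(2² + 4·8·3)) / (2·8) = (−2 + √100) / 16 = (−2 + 10)/16 = 1/2.
ℓ''(θ) = −3/θ² − 8 < 0, confirming a maximum.

θ̂_MAP = 0.500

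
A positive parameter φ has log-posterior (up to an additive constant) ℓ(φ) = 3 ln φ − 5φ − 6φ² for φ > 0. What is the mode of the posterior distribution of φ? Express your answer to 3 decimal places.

ℓ'(φ) = 3/φ − 5 − 12φ. Setting this to zero and multiplying by φ: 12φ² + 5φ − 3 = 0.
φ = (−5 + √(5² + 4·12·3)) / (2·12) = (−5 + √169) / 24 = (−5 + 13)/24 = 1/3.
ℓ''(φ) = −3/φ² − 12 < 0, confirming a maximum.

φ̂_MAP = 0.333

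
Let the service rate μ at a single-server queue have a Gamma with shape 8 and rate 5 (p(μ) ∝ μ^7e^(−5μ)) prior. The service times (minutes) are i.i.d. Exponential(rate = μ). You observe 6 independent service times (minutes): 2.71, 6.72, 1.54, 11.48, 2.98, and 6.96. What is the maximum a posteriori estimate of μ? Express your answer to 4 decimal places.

μ̂_MAP = 0.3477

The Exponential(rate=μ) likelihood is ∝ μ^n e^(−μΣtᵢ). Here n = 6 and Σtᵢ = 2.71 + 6.72 + 1.54 + 11.48 + 2.98 + 6.96 = 32.39.
Posterior ∝ μ^7e^(−5μ) · μ^6e^(−32.39μ) = μ^13e^(−37.39μ), i.e. Gamma(14, 37.39).
Mode = (a−1)/b = 13/37.39 ≈ 0.3477.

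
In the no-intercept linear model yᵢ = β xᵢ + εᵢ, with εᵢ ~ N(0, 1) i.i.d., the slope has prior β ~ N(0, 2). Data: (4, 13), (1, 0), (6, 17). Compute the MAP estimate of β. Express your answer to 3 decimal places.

β̂_MAP = 2.879

log p(β | y) = −Σ(yᵢ − βxᵢ)²/(2·1) − β²/(2·2) + const.
Setting the derivative to zero: Σxᵢ(yᵢ − βxᵢ)/1 − β/2 = 0, so β = Σxᵢyᵢ / (Σxᵢ² + σ²/τ²).
Σxᵢyᵢ = 4·13 + 1·0 + 6·17 = 154; Σxᵢ² = 53; σ²/τ² = 0.5.
β̂_MAP = 154 / (53 + 0.5) = 154/53.5 ≈ 2.879.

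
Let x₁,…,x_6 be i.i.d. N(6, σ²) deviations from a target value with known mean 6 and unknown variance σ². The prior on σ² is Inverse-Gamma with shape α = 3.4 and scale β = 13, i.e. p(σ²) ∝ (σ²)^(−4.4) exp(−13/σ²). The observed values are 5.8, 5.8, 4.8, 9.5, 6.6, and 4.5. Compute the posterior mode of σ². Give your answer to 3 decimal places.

σ̂²_MAP = 2.864

Sum of squared deviations about the known mean: SS = (5.8−6)² + (5.8−6)² + (4.8−6)² + (9.5−6)² + (6.6−6)² + (4.5−6)² = 16.38.
The Normal likelihood contributes (σ²)^(−n/2) exp(−SS/(2σ²)), so the posterior is Inverse-Gamma(α + n/2, β + SS/2) = Inverse-Gamma(6.4, 21.19).
The mode of Inverse-Gamma(a, b) is b/(a+1) = 21.19/7.4 ≈ 2.864.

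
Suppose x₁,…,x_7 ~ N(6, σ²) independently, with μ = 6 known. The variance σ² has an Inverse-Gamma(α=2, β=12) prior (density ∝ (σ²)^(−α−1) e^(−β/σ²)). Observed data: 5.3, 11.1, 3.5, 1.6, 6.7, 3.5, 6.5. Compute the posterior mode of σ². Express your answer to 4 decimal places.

Sum of squared deviations about the known mean: SS = (5.3−6)² + (11.1−6)² + (3.5−6)² + (1.6−6)² + (6.7−6)² + (3.5−6)² + (6.5−6)² = 59.1.
The Normal likelihood contributes (σ²)^(−n/2) exp(−SS/(2σ²)), so the posterior is Inverse-Gamma(α + n/2, β + SS/2) = Inverse-Gamma(5.5, 41.55).
The mode of Inverse-Gamma(a, b) is b/(a+1) = 41.55/6.5 ≈ 6.3923.

σ̂²_MAP = 6.3923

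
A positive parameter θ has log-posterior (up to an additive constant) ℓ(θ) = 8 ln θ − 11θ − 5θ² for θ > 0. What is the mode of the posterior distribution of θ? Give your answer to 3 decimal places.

θ̂_MAP = 0.500

ℓ'(θ) = 8/θ − 11 − 10θ. Setting this to zero and multiplying by θ: 10θ² + 11θ − 8 = 0.
θ = (−11 + √(11² + 4·10·8)) / (2·10) = (−11 + √441) / 20 = (−11 + 21)/20 = 1/2.
ℓ''(θ) = −8/θ² − 10 < 0, confirming a maximum.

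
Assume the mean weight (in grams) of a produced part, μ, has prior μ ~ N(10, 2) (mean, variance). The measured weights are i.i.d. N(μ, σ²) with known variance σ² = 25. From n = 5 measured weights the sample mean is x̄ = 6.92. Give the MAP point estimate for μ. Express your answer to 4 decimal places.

μ̂_MAP = 9.1200

n = 5, x̄ = 6.92.
For a Normal prior and Normal likelihood with known variance, the posterior is Normal; its mode equals its mean, the precision-weighted average.
Prior precision 1/σ₀² = 1/2 = 0.5; data precision n/σ² = 5/25 = 0.2.
μ̂ = (0.5·10 + 0.2·6.92) / (0.5 + 0.2) = 6.384/0.7 = 9.1200.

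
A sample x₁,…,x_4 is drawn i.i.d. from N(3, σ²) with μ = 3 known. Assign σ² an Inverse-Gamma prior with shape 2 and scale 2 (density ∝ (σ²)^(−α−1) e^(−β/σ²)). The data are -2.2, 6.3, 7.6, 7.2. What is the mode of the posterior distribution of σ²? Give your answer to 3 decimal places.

σ̂²_MAP = 8.073

Sum of squared deviations about the known mean: SS = (-2.2−3)² + (6.3−3)² + (7.6−3)² + (7.2−3)² = 76.73.
The Normal likelihood contributes (σ²)^(−n/2) exp(−SS/(2σ²)), so the posterior is Inverse-Gamma(α + n/2, β + SS/2) = Inverse-Gamma(4, 40.365).
The mode of Inverse-Gamma(a, b) is b/(a+1) = 40.365/5 ≈ 8.073.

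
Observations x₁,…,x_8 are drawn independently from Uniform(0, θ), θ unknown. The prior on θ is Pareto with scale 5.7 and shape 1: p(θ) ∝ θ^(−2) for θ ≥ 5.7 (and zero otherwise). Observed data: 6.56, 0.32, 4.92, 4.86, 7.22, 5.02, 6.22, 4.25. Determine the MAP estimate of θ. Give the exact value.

θ̂_MAP = 7.22

The Uniform(0, θ) likelihood is θ^(−n) for θ ≥ max(xᵢ), zero otherwise. Here max(xᵢ) = 7.22.
Posterior ∝ θ^(−2) · θ^(−8) = θ^(−10) on θ ≥ max(5.7, 7.22) = 7.22.
This density is strictly decreasing in θ, so the posterior mode lies at the lower boundary of the support.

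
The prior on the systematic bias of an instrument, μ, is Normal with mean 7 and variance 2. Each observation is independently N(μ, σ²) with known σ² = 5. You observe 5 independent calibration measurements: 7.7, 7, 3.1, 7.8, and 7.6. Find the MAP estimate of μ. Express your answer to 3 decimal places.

μ̂_MAP = 6.760

n = 5; x̄ = (7.7 + 7 + 3.1 + 7.8 + 7.6)/5 = 33.2/5 = 6.64.
For a Normal prior and Normal likelihood with known variance, the posterior is Normal; its mode equals its mean, the precision-weighted average.
Prior precision 1/σ₀² = 1/2 = 0.5; data precision n/σ² = 5/5 = 1.
μ̂ = (0.5·7 + 1·6.64) / (0.5 + 1) = 10.14/1.5 = 6.760.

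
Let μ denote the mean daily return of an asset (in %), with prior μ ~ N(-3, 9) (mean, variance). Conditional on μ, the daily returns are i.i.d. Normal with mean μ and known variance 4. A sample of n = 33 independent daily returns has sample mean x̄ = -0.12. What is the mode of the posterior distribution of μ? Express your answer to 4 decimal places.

n = 33, x̄ = -0.12.
For a Normal prior and Normal likelihood with known variance, the posterior is Normal; its mode equals its mean, the precision-weighted average.
Prior precision 1/σ₀² = 1/9; data precision n/σ² = 33/4 = 8.25.
μ̂ = ((1/9)·(-3) + 8.25·(-0.12)) / (1/9 + 8.25) = (-397/300)/(301/36) = -1191/7525 ≈ -0.1583.

μ̂_MAP = -0.1583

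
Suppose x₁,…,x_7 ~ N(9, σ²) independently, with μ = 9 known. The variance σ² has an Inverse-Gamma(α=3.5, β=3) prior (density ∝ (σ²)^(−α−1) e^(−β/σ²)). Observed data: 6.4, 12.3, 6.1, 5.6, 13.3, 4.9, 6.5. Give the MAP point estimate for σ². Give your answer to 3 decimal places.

Sum of squared deviations about the known mean: SS = (6.4−9)² + (12.3−9)² + (6.1−9)² + (5.6−9)² + (13.3−9)² + (4.9−9)² + (6.5−9)² = 79.17.
The Normal likelihood contributes (σ²)^(−n/2) exp(−SS/(2σ²)), so the posterior is Inverse-Gamma(α + n/2, β + SS/2) = Inverse-Gamma(7, 42.585).
The mode of Inverse-Gamma(a, b) is b/(a+1) = 42.585/8 ≈ 5.323.

σ̂²_MAP = 5.323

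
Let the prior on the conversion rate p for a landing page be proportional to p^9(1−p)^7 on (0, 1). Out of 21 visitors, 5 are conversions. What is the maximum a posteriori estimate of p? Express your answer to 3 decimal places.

p̂_MAP = 0.378

The prior density ∝ p^9(1−p)^7 is the kernel of Beta(10, 8).
Data: 5 successes in 21 trials. The binomial likelihood contributes p^5(1−p)^16, so the posterior is Beta(10+5, 8+16) = Beta(15, 24).
For Beta(a, b) with a, b > 1 the mode is (a−1)/(a+b−2) = 14/37 ≈ 0.378.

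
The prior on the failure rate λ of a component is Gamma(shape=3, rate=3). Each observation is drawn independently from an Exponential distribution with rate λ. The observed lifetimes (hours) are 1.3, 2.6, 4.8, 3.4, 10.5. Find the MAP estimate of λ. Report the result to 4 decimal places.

The Exponential(rate=λ) likelihood is ∝ λ^n e^(−λΣtᵢ). Here n = 5 and Σtᵢ = 1.3 + 2.6 + 4.8 + 3.4 + 10.5 = 22.6.
Posterior ∝ λ^2e^(−3λ) · λ^5e^(−22.6λ) = λ^7e^(−25.6λ), i.e. Gamma(8, 25.6).
Mode = (a−1)/b = 7/25.6 ≈ 0.2734.

λ̂_MAP = 0.2734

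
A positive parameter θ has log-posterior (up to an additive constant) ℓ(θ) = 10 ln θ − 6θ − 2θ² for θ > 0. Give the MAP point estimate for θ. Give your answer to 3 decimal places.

ℓ'(θ) = 10/θ − 6 − 4θ. Setting this to zero and multiplying by θ: 4θ² + 6θ − 10 = 0.
θ = (−6 + √(6² + 4·4·10)) / (2·4) = (−6 + √196) / 8 = (−6 + 14)/8 = 1.
ℓ''(θ) = −10/θ² − 4 < 0, confirming a maximum.

θ̂_MAP = 1.000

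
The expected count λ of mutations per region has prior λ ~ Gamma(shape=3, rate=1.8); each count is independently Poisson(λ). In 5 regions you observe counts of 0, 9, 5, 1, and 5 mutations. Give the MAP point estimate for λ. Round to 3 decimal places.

Σxᵢ = 0+9+5+1+5 = 20, with n = 5.
Posterior ∝ λ^2e^(−1.8λ) · λ^20e^(−5λ) = λ^22e^(−6.8λ), i.e. Gamma(shape=23, rate=6.8).
The mode of a Gamma(a, b) with a ≥ 1 (shape–rate) is (a−1)/b = 22/6.8 ≈ 3.235.

λ̂_MAP = 3.235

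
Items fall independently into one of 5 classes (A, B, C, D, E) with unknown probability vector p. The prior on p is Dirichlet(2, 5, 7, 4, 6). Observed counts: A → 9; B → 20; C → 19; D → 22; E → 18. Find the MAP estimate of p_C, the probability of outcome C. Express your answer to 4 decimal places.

MAP estimate of p_C = 0.2336

The posterior is Dirichlet(αᵢ + nᵢ) = Dirichlet(11, 25, 26, 26, 24).
For a Dirichlet(a₁,…,a_K) with all aᵢ > 1, the mode has j-th component (aⱼ − 1)/(Σaᵢ − K).
Here Σaᵢ = 112 and K = 5, so p_C = (26 − 1)/(112 − 5) = 25/107 ≈ 0.2336.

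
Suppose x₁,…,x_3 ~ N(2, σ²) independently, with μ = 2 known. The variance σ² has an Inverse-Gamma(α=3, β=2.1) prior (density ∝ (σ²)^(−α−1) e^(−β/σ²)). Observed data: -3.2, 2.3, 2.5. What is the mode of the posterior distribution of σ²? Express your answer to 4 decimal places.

σ̂²_MAP = 2.8709

Sum of squared deviations about the known mean: SS = (-3.2−2)² + (2.3−2)² + (2.5−2)² = 27.38.
The Normal likelihood contributes (σ²)^(−n/2) exp(−SS/(2σ²)), so the posterior is Inverse-Gamma(α + n/2, β + SS/2) = Inverse-Gamma(4.5, 15.79).
The mode of Inverse-Gamma(a, b) is b/(a+1) = 15.79/5.5 ≈ 2.8709.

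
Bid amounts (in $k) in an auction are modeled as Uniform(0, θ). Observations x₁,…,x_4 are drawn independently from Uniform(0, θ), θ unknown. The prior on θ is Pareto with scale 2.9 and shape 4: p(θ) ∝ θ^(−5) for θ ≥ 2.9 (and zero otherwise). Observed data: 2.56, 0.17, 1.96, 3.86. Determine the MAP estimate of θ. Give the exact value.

The Uniform(0, θ) likelihood is θ^(−n) for θ ≥ max(xᵢ), zero otherwise. Here max(xᵢ) = 3.86.
Posterior ∝ θ^(−5) · θ^(−4) = θ^(−9) on θ ≥ max(2.9, 3.86) = 3.86.
This density is strictly decreasing in θ, so the posterior mode lies at the lower boundary of the support.

θ̂_MAP = 3.86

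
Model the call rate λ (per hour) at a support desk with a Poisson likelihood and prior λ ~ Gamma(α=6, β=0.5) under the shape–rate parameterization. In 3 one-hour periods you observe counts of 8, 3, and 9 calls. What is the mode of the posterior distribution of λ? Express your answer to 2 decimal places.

λ̂_MAP = 7.14

Σxᵢ = 8+3+9 = 20, with n = 3.
Posterior ∝ λ^5e^(−0.5λ) · λ^20e^(−3λ) = λ^25e^(−3.5λ), i.e. Gamma(shape=26, rate=3.5).
The mode of a Gamma(a, b) with a ≥ 1 (shape–rate) is (a−1)/b = 25/3.5 ≈ 7.14.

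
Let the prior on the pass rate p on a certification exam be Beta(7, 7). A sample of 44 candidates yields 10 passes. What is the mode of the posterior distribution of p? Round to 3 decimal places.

Prior: Beta(7, 7).
Data: 10 successes in 44 trials. The binomial likelihood contributes p^10(1−p)^34, so the posterior is Beta(7+10, 7+34) = Beta(17, 41).
For Beta(a, b) with a, b > 1 the mode is (a−1)/(a+b−2) = 16/56 ≈ 0.286.

p̂_MAP = 0.286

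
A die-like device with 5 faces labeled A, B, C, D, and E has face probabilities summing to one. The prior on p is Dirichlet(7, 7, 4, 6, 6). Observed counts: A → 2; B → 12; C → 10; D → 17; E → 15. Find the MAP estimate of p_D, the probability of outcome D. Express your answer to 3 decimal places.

MAP estimate of p_D = 0.272

The posterior is Dirichlet(αᵢ + nᵢ) = Dirichlet(9, 19, 14, 23, 21).
For a Dirichlet(a₁,…,a_K) with all aᵢ > 1, the mode has j-th component (aⱼ − 1)/(Σaᵢ − K).
Here Σaᵢ = 86 and K = 5, so p_D = (23 − 1)/(86 − 5) = 22/81 ≈ 0.272.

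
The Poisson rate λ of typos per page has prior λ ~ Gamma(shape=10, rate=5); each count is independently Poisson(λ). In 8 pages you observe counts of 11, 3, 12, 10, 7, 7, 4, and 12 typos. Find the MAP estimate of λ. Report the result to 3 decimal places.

λ̂_MAP = 5.769

Σxᵢ = 11+3+12+10+7+7+4+12 = 66, with n = 8.
Posterior ∝ λ^9e^(−5λ) · λ^66e^(−8λ) = λ^75e^(−13λ), i.e. Gamma(shape=76, rate=13).
The mode of a Gamma(a, b) with a ≥ 1 (shape–rate) is (a−1)/b = 75/13 ≈ 5.769.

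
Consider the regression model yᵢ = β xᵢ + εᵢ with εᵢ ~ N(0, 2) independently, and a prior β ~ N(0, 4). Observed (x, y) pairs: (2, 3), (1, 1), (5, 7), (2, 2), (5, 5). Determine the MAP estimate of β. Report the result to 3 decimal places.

log p(β | y) = −Σ(yᵢ − βxᵢ)²/(2·2) − β²/(2·4) + const.
Setting the derivative to zero: Σxᵢ(yᵢ − βxᵢ)/2 − β/4 = 0, so β = Σxᵢyᵢ / (Σxᵢ² + σ²/τ²).
Σxᵢyᵢ = 2·3 + 1·1 + 5·7 + 2·2 + 5·5 = 71; Σxᵢ² = 59; σ²/τ² = 0.5.
β̂_MAP = 71 / (59 + 0.5) = 71/59.5 ≈ 1.193.

β̂_MAP = 1.193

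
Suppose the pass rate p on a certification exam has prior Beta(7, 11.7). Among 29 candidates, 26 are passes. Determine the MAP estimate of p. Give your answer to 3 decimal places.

p̂_MAP = 0.700

Prior: Beta(7, 11.7).
Data: 26 successes in 29 trials. The binomial likelihood contributes p^26(1−p)^3, so the posterior is Beta(7+26, 11.7+3) = Beta(33, 14.7).
For Beta(a, b) with a, b > 1 the mode is (a−1)/(a+b−2) = 32/45.7 ≈ 0.700.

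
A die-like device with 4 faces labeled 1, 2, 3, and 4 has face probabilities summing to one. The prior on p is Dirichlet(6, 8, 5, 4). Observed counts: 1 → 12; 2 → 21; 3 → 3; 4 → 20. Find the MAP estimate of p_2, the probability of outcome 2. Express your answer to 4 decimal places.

MAP estimate: 0.3733

The posterior is Dirichlet(αᵢ + nᵢ) = Dirichlet(18, 29, 8, 24).
For a Dirichlet(a₁,…,a_K) with all aᵢ > 1, the mode has j-th component (aⱼ − 1)/(Σaᵢ − K).
Here Σaᵢ = 79 and K = 4, so p_2 = (29 − 1)/(79 − 4) = 28/75 ≈ 0.3733.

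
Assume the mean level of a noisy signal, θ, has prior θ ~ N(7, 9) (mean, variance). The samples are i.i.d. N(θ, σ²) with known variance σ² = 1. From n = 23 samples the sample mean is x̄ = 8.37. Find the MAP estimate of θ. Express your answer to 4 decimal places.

θ̂_MAP = 8.3634

n = 23, x̄ = 8.37.
For a Normal prior and Normal likelihood with known variance, the posterior is Normal; its mode equals its mean, the precision-weighted average.
Prior precision 1/σ₀² = 1/9; data precision n/σ² = 23/1 = 23.
θ̂ = ((1/9)·7 + 23·8.37) / (1/9 + 23) = (173959/900)/(208/9) = 173959/20800 ≈ 8.3634.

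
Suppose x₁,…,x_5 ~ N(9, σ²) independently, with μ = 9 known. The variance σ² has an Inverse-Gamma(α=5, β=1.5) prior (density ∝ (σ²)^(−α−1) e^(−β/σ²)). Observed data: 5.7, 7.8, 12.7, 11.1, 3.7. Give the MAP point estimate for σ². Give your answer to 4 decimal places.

σ̂²_MAP = 3.6188

Sum of squared deviations about the known mean: SS = (5.7−9)² + (7.8−9)² + (12.7−9)² + (11.1−9)² + (3.7−9)² = 58.52.
The Normal likelihood contributes (σ²)^(−n/2) exp(−SS/(2σ²)), so the posterior is Inverse-Gamma(α + n/2, β + SS/2) = Inverse-Gamma(7.5, 30.76).
The mode of Inverse-Gamma(a, b) is b/(a+1) = 30.76/8.5 ≈ 3.6188.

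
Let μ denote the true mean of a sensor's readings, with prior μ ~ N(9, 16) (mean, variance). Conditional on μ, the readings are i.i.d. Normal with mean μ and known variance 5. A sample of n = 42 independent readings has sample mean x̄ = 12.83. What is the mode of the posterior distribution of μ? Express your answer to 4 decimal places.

n = 42, x̄ = 12.83.
For a Normal prior and Normal likelihood with known variance, the posterior is Normal; its mode equals its mean, the precision-weighted average.
Prior precision 1/σ₀² = 1/16 = 0.0625; data precision n/σ² = 42/5 = 8.4.
μ̂ = (0.0625·9 + 8.4·12.83) / (0.0625 + 8.4) = 108.3345/8.4625 = 216669/16925 ≈ 12.8017.

μ̂_MAP = 12.8017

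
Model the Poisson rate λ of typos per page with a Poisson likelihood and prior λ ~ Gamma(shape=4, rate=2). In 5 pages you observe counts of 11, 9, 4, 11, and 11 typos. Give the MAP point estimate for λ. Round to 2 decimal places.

Σxᵢ = 11+9+4+11+11 = 46, with n = 5.
Posterior ∝ λ^3e^(−2λ) · λ^46e^(−5λ) = λ^49e^(−7λ), i.e. Gamma(shape=50, rate=7).
The mode of a Gamma(a, b) with a ≥ 1 (shape–rate) is (a−1)/b = 49/7 ≈ 7.00.

λ̂_MAP = 7.00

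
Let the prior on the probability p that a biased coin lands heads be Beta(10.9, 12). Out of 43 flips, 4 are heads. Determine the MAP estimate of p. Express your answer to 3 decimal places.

p̂_MAP = 0.218

Prior: Beta(10.9, 12).
Data: 4 successes in 43 trials. The binomial likelihood contributes p^4(1−p)^39, so the posterior is Beta(10.9+4, 12+39) = Beta(14.9, 51).
For Beta(a, b) with a, b > 1 the mode is (a−1)/(a+b−2) = 13.9/63.9 ≈ 0.218.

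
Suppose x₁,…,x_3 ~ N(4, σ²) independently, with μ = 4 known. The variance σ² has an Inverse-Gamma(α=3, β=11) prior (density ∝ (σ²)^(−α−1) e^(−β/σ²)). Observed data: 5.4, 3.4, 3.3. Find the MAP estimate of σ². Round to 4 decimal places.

Sum of squared deviations about the known mean: SS = (5.4−4)² + (3.4−4)² + (3.3−4)² = 2.81.
The Normal likelihood contributes (σ²)^(−n/2) exp(−SS/(2σ²)), so the posterior is Inverse-Gamma(α + n/2, β + SS/2) = Inverse-Gamma(4.5, 12.405).
The mode of Inverse-Gamma(a, b) is b/(a+1) = 12.405/5.5 ≈ 2.2555.

σ̂²_MAP = 2.2555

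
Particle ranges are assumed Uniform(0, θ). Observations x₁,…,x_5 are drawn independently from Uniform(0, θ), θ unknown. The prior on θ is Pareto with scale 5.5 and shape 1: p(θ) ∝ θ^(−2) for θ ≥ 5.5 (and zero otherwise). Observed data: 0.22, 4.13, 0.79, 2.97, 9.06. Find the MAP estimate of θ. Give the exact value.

θ̂_MAP = 9.06

The Uniform(0, θ) likelihood is θ^(−n) for θ ≥ max(xᵢ), zero otherwise. Here max(xᵢ) = 9.06.
Posterior ∝ θ^(−2) · θ^(−5) = θ^(−7) on θ ≥ max(5.5, 9.06) = 9.06.
This density is strictly decreasing in θ, so the posterior mode lies at the lower boundary of the support.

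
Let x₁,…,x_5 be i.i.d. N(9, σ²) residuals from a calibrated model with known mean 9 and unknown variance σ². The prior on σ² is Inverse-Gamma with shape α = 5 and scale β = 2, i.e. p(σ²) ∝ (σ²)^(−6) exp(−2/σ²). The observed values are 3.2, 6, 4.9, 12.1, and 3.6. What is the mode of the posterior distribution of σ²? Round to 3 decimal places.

Sum of squared deviations about the known mean: SS = (3.2−9)² + (6−9)² + (4.9−9)² + (12.1−9)² + (3.6−9)² = 98.22.
The Normal likelihood contributes (σ²)^(−n/2) exp(−SS/(2σ²)), so the posterior is Inverse-Gamma(α + n/2, β + SS/2) = Inverse-Gamma(7.5, 51.11).
The mode of Inverse-Gamma(a, b) is b/(a+1) = 51.11/8.5 ≈ 6.013.

σ̂²_MAP = 6.013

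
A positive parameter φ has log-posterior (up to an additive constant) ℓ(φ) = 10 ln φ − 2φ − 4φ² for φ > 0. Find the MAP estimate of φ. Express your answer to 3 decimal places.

ℓ'(φ) = 10/φ − 2 − 8φ. Setting this to zero and multiplying by φ: 8φ² + 2φ − 10 = 0.
φ = (−2 + √(2² + 4·8·10)) / (2·8) = (−2 + √324) / 16 = (−2 + 18)/16 = 1.
ℓ''(φ) = −10/φ² − 8 < 0, confirming a maximum.

φ̂_MAP = 1.000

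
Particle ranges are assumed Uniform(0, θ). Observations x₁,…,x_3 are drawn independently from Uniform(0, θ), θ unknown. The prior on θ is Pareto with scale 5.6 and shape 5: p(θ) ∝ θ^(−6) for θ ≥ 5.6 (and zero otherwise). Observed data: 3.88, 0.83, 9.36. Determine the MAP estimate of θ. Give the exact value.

The Uniform(0, θ) likelihood is θ^(−n) for θ ≥ max(xᵢ), zero otherwise. Here max(xᵢ) = 9.36.
Posterior ∝ θ^(−6) · θ^(−3) = θ^(−9) on θ ≥ max(5.6, 9.36) = 9.36.
This density is strictly decreasing in θ, so the posterior mode lies at the lower boundary of the support.

θ̂_MAP = 9.36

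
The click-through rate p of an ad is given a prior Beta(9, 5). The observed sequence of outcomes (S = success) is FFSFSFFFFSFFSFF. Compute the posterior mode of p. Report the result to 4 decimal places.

p̂_MAP = 0.4444

Prior: Beta(9, 5).
Data: 4 successes in 15 trials (from the sequence). The binomial likelihood contributes p^4(1−p)^11, so the posterior is Beta(9+4, 5+11) = Beta(13, 16).
For Beta(a, b) with a, b > 1 the mode is (a−1)/(a+b−2) = 12/27 ≈ 0.4444.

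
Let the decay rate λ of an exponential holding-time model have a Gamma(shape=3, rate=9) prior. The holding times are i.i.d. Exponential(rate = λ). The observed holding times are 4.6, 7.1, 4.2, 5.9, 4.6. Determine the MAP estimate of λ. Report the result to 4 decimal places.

The Exponential(rate=λ) likelihood is ∝ λ^n e^(−λΣtᵢ). Here n = 5 and Σtᵢ = 4.6 + 7.1 + 4.2 + 5.9 + 4.6 = 26.4.
Posterior ∝ λ^2e^(−9λ) · λ^5e^(−26.4λ) = λ^7e^(−35.4λ), i.e. Gamma(8, 35.4).
Mode = (a−1)/b = 7/35.4 ≈ 0.1977.

λ̂_MAP = 0.1977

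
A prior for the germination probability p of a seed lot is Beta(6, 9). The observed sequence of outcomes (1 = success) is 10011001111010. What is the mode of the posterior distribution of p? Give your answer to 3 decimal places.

p̂_MAP = 0.481

Prior: Beta(6, 9).
Data: 8 successes in 14 trials (from the sequence). The binomial likelihood contributes p^8(1−p)^6, so the posterior is Beta(6+8, 9+6) = Beta(14, 15).
For Beta(a, b) with a, b > 1 the mode is (a−1)/(a+b−2) = 13/27 ≈ 0.481.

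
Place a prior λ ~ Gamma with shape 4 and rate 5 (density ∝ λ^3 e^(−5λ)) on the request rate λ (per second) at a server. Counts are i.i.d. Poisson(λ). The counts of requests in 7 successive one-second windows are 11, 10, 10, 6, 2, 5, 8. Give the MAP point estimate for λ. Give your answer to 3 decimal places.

λ̂_MAP = 4.583

Σxᵢ = 11+10+10+6+2+5+8 = 52, with n = 7.
Posterior ∝ λ^3e^(−5λ) · λ^52e^(−7λ) = λ^55e^(−12λ), i.e. Gamma(shape=56, rate=12).
The mode of a Gamma(a, b) with a ≥ 1 (shape–rate) is (a−1)/b = 55/12 ≈ 4.583.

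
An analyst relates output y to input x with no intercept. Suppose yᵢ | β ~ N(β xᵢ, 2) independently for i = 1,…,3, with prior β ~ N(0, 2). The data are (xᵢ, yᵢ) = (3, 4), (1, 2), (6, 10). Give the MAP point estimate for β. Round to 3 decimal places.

β̂_MAP = 1.574

log p(β | y) = −Σ(yᵢ − βxᵢ)²/(2·2) − β²/(2·2) + const.
Setting the derivative to zero: Σxᵢ(yᵢ − βxᵢ)/2 − β/2 = 0, so β = Σxᵢyᵢ / (Σxᵢ² + σ²/τ²).
Σxᵢyᵢ = 3·4 + 1·2 + 6·10 = 74; Σxᵢ² = 46; σ²/τ² = 1.
β̂_MAP = 74 / (46 + 1) = 74/47 ≈ 1.574.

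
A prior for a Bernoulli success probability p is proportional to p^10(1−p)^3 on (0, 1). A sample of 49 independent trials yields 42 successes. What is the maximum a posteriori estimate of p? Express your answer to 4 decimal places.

The prior density ∝ p^10(1−p)^3 is the kernel of Beta(11, 4).
Data: 42 successes in 49 trials. The binomial likelihood contributes p^42(1−p)^7, so the posterior is Beta(11+42, 4+7) = Beta(53, 11).
For Beta(a, b) with a, b > 1 the mode is (a−1)/(a+b−2) = 52/62 ≈ 0.8387.

p̂_MAP = 0.8387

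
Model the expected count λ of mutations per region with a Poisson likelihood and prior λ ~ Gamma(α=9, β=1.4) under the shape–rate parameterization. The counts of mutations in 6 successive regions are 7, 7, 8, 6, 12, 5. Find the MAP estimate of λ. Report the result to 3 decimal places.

λ̂_MAP = 7.162

Σxᵢ = 7+7+8+6+12+5 = 45, with n = 6.
Posterior ∝ λ^8e^(−1.4λ) · λ^45e^(−6λ) = λ^53e^(−7.4λ), i.e. Gamma(shape=54, rate=7.4).
The mode of a Gamma(a, b) with a ≥ 1 (shape–rate) is (a−1)/b = 53/7.4 ≈ 7.162.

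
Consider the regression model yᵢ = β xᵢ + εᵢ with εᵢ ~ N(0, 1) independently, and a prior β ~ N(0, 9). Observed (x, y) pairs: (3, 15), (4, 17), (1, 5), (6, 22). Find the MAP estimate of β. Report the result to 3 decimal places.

β̂_MAP = 4.025

log p(β | y) = −Σ(yᵢ − βxᵢ)²/(2·1) − β²/(2·9) + const.
Setting the derivative to zero: Σxᵢ(yᵢ − βxᵢ)/1 − β/9 = 0, so β = Σxᵢyᵢ / (Σxᵢ² + σ²/τ²).
Σxᵢyᵢ = 3·15 + 4·17 + 1·5 + 6·22 = 250; Σxᵢ² = 62; σ²/τ² = 1/9.
β̂_MAP = 250 / (62 + 1/9) = 250/(559/9) = 2250/559 ≈ 4.025.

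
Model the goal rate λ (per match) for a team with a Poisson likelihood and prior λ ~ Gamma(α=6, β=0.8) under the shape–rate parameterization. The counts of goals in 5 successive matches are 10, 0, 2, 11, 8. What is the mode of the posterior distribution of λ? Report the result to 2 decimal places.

Σxᵢ = 10+0+2+11+8 = 31, with n = 5.
Posterior ∝ λ^5e^(−0.8λ) · λ^31e^(−5λ) = λ^36e^(−5.8λ), i.e. Gamma(shape=37, rate=5.8).
The mode of a Gamma(a, b) with a ≥ 1 (shape–rate) is (a−1)/b = 36/5.8 ≈ 6.21.

λ̂_MAP = 6.21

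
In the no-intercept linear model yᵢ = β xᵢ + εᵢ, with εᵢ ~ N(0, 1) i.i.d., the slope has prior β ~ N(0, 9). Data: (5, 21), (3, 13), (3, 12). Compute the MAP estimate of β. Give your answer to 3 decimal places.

β̂_MAP = 4.175

log p(β | y) = −Σ(yᵢ − βxᵢ)²/(2·1) − β²/(2·9) + const.
Setting the derivative to zero: Σxᵢ(yᵢ − βxᵢ)/1 − β/9 = 0, so β = Σxᵢyᵢ / (Σxᵢ² + σ²/τ²).
Σxᵢyᵢ = 5·21 + 3·13 + 3·12 = 180; Σxᵢ² = 43; σ²/τ² = 1/9.
β̂_MAP = 180 / (43 + 1/9) = 180/(388/9) = 405/97 ≈ 4.175.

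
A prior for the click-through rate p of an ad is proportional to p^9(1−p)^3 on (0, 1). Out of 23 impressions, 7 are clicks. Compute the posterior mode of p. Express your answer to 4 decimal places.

p̂_MAP = 0.4571

The prior density ∝ p^9(1−p)^3 is the kernel of Beta(10, 4).
Data: 7 successes in 23 trials. The binomial likelihood contributes p^7(1−p)^16, so the posterior is Beta(10+7, 4+16) = Beta(17, 20).
For Beta(a, b) with a, b > 1 the mode is (a−1)/(a+b−2) = 16/35 ≈ 0.4571.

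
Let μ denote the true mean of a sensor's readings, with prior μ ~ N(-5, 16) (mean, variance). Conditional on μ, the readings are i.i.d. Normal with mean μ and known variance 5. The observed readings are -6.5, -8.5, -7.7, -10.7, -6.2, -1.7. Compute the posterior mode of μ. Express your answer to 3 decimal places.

n = 6; x̄ = ((-6.5) + (-8.5) + (-7.7) + (-10.7) + (-6.2) + (-1.7))/6 = -41.3/6 = -413/60 ≈ -6.8833.
For a Normal prior and Normal likelihood with known variance, the posterior is Normal; its mode equals its mean, the precision-weighted average.
Prior precision 1/σ₀² = 1/16 = 0.0625; data precision n/σ² = 6/5 = 1.2.
μ̂ = (0.0625·(-5) + 1.2·(-413/60)) / (0.0625 + 1.2) = (-8.5725)/1.2625 = -3429/505 ≈ -6.790.

μ̂_MAP = -6.790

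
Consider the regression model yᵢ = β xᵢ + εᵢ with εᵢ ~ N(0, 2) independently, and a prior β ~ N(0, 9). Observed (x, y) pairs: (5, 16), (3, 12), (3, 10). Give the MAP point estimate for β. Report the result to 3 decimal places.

β̂_MAP = 3.378

log p(β | y) = −Σ(yᵢ − βxᵢ)²/(2·2) − β²/(2·9) + const.
Setting the derivative to zero: Σxᵢ(yᵢ − βxᵢ)/2 − β/9 = 0, so β = Σxᵢyᵢ / (Σxᵢ² + σ²/τ²).
Σxᵢyᵢ = 5·16 + 3·12 + 3·10 = 146; Σxᵢ² = 43; σ²/τ² = 2/9.
β̂_MAP = 146 / (43 + 2/9) = 146/(389/9) = 1314/389 ≈ 3.378.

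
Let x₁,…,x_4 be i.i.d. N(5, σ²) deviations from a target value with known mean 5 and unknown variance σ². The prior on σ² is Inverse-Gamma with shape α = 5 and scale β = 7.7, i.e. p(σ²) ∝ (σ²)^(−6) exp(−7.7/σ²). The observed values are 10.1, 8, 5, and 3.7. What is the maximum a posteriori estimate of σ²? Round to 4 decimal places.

Sum of squared deviations about the known mean: SS = (10.1−5)² + (8−5)² + (5−5)² + (3.7−5)² = 36.7.
The Normal likelihood contributes (σ²)^(−n/2) exp(−SS/(2σ²)), so the posterior is Inverse-Gamma(α + n/2, β + SS/2) = Inverse-Gamma(7, 26.05).
The mode of Inverse-Gamma(a, b) is b/(a+1) = 26.05/8 ≈ 3.2563.

σ̂²_MAP = 3.2563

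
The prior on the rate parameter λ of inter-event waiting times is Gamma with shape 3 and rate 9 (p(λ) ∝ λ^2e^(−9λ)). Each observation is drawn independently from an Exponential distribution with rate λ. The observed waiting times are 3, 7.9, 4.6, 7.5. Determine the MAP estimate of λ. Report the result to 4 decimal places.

The Exponential(rate=λ) likelihood is ∝ λ^n e^(−λΣtᵢ). Here n = 4 and Σtᵢ = 3 + 7.9 + 4.6 + 7.5 = 23.
Posterior ∝ λ^2e^(−9λ) · λ^4e^(−23λ) = λ^6e^(−32λ), i.e. Gamma(7, 32).
Mode = (a−1)/b = 6/32 ≈ 0.1875.

λ̂_MAP = 0.1875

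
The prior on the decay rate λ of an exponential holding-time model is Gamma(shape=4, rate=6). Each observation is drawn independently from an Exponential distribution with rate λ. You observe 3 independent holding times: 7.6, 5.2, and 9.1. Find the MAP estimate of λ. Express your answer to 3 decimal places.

The Exponential(rate=λ) likelihood is ∝ λ^n e^(−λΣtᵢ). Here n = 3 and Σtᵢ = 7.6 + 5.2 + 9.1 = 21.9.
Posterior ∝ λ^3e^(−6λ) · λ^3e^(−21.9λ) = λ^6e^(−27.9λ), i.e. Gamma(7, 27.9).
Mode = (a−1)/b = 6/27.9 ≈ 0.215.

λ̂_MAP = 0.215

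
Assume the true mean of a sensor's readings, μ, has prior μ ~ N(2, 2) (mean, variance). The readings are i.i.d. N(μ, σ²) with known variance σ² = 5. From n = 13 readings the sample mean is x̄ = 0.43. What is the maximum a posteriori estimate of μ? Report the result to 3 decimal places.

n = 13, x̄ = 0.43.
For a Normal prior and Normal likelihood with known variance, the posterior is Normal; its mode equals its mean, the precision-weighted average.
Prior precision 1/σ₀² = 1/2 = 0.5; data precision n/σ² = 13/5 = 2.6.
μ̂ = (0.5·2 + 2.6·0.43) / (0.5 + 2.6) = 2.118/3.1 = 1059/1550 ≈ 0.683.

μ̂_MAP = 0.683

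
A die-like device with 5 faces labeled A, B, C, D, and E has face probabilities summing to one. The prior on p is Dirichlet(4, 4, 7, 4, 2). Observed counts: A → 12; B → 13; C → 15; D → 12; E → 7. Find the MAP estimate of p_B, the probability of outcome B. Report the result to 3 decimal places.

The posterior is Dirichlet(αᵢ + nᵢ) = Dirichlet(16, 17, 22, 16, 9).
For a Dirichlet(a₁,…,a_K) with all aᵢ > 1, the mode has j-th component (aⱼ − 1)/(Σaᵢ − K).
Here Σaᵢ = 80 and K = 5, so p_B = (17 − 1)/(80 − 5) = 16/75 ≈ 0.213.

MAP estimate of p_B = 0.213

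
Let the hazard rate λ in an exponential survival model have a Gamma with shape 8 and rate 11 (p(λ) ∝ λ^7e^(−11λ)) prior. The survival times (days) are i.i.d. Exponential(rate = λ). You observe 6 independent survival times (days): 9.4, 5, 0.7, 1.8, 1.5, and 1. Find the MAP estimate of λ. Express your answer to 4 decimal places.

The Exponential(rate=λ) likelihood is ∝ λ^n e^(−λΣtᵢ). Here n = 6 and Σtᵢ = 9.4 + 5 + 0.7 + 1.8 + 1.5 + 1 = 19.4.
Posterior ∝ λ^7e^(−11λ) · λ^6e^(−19.4λ) = λ^13e^(−30.4λ), i.e. Gamma(14, 30.4).
Mode = (a−1)/b = 13/30.4 ≈ 0.4276.

λ̂_MAP = 0.4276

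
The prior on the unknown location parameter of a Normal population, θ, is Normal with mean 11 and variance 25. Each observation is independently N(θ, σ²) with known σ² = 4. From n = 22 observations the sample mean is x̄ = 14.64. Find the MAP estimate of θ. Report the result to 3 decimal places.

n = 22, x̄ = 14.64.
For a Normal prior and Normal likelihood with known variance, the posterior is Normal; its mode equals its mean, the precision-weighted average.
Prior precision 1/σ₀² = 1/25 = 0.04; data precision n/σ² = 22/4 = 5.5.
θ̂ = (0.04·11 + 5.5·14.64) / (0.04 + 5.5) = 80.96/5.54 = 4048/277 ≈ 14.614.

θ̂_MAP = 14.614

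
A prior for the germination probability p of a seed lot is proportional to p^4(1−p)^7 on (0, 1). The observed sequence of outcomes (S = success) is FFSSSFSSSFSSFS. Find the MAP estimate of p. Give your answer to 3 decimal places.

The prior density ∝ p^4(1−p)^7 is the kernel of Beta(5, 8).
Data: 9 successes in 14 trials (from the sequence). The binomial likelihood contributes p^9(1−p)^5, so the posterior is Beta(5+9, 8+5) = Beta(14, 13).
For Beta(a, b) with a, b > 1 the mode is (a−1)/(a+b−2) = 13/25 ≈ 0.520.

p̂_MAP = 0.520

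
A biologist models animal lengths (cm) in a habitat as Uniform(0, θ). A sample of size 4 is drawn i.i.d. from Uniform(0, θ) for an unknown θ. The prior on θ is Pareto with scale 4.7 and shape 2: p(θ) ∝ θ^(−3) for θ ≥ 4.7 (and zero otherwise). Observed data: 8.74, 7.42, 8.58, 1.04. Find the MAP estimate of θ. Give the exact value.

The Uniform(0, θ) likelihood is θ^(−n) for θ ≥ max(xᵢ), zero otherwise. Here max(xᵢ) = 8.74.
Posterior ∝ θ^(−3) · θ^(−4) = θ^(−7) on θ ≥ max(4.7, 8.74) = 8.74.
This density is strictly decreasing in θ, so the posterior mode lies at the lower boundary of the support.

θ̂_MAP = 8.74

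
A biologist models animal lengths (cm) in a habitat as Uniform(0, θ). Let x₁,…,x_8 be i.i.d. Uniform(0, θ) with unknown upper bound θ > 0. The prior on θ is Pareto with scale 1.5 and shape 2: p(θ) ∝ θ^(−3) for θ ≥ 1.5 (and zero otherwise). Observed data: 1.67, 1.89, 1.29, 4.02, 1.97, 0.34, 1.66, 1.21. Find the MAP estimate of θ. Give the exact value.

The Uniform(0, θ) likelihood is θ^(−n) for θ ≥ max(xᵢ), zero otherwise. Here max(xᵢ) = 4.02.
Posterior ∝ θ^(−3) · θ^(−8) = θ^(−11) on θ ≥ max(1.5, 4.02) = 4.02.
This density is strictly decreasing in θ, so the posterior mode lies at the lower boundary of the support.

θ̂_MAP = 4.02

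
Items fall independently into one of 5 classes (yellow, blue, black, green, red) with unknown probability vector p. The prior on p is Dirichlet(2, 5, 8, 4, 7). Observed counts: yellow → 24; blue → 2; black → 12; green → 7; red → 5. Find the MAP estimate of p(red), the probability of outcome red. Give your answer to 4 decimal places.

MAP estimate of p(red) = 0.1549

The posterior is Dirichlet(αᵢ + nᵢ) = Dirichlet(26, 7, 20, 11, 12).
For a Dirichlet(a₁,…,a_K) with all aᵢ > 1, the mode has j-th component (aⱼ − 1)/(Σaᵢ − K).
Here Σaᵢ = 76 and K = 5, so p(red) = (12 − 1)/(76 − 5) = 11/71 ≈ 0.1549.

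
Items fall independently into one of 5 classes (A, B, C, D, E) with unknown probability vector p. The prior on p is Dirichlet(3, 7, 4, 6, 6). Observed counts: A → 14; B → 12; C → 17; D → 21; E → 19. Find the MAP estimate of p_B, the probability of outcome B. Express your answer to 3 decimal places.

MAP estimate of p_B = 0.173

The posterior is Dirichlet(αᵢ + nᵢ) = Dirichlet(17, 19, 21, 27, 25).
For a Dirichlet(a₁,…,a_K) with all aᵢ > 1, the mode has j-th component (aⱼ − 1)/(Σaᵢ − K).
Here Σaᵢ = 109 and K = 5, so p_B = (19 − 1)/(109 − 5) = 18/104 ≈ 0.173.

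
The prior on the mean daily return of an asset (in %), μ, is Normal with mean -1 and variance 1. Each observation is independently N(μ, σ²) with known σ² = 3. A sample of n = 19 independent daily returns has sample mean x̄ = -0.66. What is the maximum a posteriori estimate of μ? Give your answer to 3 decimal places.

μ̂_MAP = -0.706

n = 19, x̄ = -0.66.
For a Normal prior and Normal likelihood with known variance, the posterior is Normal; its mode equals its mean, the precision-weighted average.
Prior precision 1/σ₀² = 1/1 = 1; data precision n/σ² = 19/3.
μ̂ = (1·(-1) + (19/3)·(-0.66)) / (1 + 19/3) = (-5.18)/(22/3) = -777/1100 ≈ -0.706.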